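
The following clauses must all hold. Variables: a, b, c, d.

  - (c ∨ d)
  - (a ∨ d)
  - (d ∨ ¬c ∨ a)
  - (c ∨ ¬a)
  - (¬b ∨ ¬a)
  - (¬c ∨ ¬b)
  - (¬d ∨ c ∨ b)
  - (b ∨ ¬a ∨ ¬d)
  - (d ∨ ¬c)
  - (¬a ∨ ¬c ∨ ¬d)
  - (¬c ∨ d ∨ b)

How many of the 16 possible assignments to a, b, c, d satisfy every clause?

2

Satisfying assignments:
  a=F b=F c=T d=T
  a=F b=T c=F d=T
That's 2 in total.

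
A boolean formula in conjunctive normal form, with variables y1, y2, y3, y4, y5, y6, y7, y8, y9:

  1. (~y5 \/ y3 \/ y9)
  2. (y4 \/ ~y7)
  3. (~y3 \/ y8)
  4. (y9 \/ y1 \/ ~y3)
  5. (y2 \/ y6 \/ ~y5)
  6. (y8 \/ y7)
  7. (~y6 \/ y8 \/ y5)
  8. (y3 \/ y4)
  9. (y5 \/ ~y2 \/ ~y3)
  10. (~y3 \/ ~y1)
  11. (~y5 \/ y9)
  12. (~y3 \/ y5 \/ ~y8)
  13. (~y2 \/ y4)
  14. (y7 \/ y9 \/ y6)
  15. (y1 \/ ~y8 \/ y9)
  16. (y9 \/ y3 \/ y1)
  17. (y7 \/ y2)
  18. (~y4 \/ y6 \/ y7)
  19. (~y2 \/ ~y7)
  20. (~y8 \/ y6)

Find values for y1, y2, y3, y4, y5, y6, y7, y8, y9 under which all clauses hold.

y1=T, y2=T, y3=F, y4=T, y5=F, y6=T, y7=F, y8=T, y9=T

y9 occurs only positively in the remaining clauses — set y9 = True.
Set y1 = True and propagate.
  then y3 is forced to False.
  then y4 is forced to True.
For the remaining variables, y2 = True, y5 = False, y6 = True, y7 = False, y8 = True works.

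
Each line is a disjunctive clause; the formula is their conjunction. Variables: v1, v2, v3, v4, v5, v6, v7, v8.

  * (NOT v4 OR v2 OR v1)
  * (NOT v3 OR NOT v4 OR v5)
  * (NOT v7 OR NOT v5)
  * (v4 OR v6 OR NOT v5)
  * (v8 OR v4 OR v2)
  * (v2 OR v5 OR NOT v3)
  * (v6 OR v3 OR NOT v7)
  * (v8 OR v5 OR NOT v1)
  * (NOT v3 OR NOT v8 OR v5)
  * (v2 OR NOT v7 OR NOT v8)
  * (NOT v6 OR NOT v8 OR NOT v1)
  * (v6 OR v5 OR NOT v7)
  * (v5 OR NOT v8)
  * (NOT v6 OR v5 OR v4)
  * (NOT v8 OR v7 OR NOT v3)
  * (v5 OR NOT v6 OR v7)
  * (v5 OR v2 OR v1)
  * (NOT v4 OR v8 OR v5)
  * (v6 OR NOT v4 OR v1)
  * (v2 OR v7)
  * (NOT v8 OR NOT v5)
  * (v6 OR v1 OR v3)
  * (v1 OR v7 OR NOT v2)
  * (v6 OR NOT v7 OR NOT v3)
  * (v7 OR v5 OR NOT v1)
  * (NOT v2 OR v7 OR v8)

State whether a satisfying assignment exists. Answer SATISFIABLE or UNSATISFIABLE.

UNSATISFIABLE

v5 = True:
  propagation gives v7=False, v2=True, v8=False; an empty clause results — contradiction.
v5 = False:
  propagation gives v8=False, v1=False, v2=True, v4=False; an empty clause results — contradiction.
Every branch closes, so no satisfying assignment exists.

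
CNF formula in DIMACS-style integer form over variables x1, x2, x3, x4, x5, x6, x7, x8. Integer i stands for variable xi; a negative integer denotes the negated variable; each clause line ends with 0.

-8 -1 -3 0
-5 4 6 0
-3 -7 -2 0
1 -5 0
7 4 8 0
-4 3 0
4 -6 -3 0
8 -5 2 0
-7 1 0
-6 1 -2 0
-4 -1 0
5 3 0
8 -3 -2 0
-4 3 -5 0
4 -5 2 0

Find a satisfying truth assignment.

x1=True, x2=True, x3=False, x4=False, x5=True, x6=True, x7=True, x8=True

Check each clause:
  1. (¬x8 ∨ ¬x3 ∨ ¬x1) — ¬x3 is true.
  2. (x4 ∨ ¬x5 ∨ x6) — x6 is true.
  3. (¬x2 ∨ ¬x3 ∨ ¬x7) — ¬x3 is true.
  4. (¬x5 ∨ x1) — x1 is true.
  5. (x8 ∨ x4 ∨ x7) — x8 is true.
  6. (x3 ∨ ¬x4) — ¬x4 is true.
  7. (x4 ∨ ¬x3 ∨ ¬x6) — ¬x3 is true.
  8. (x2 ∨ x8 ∨ ¬x5) — x8 is true.
  9. (x1 ∨ ¬x7) — x1 is true.
  10. (x1 ∨ ¬x2 ∨ ¬x6) — x1 is true.
  11. (¬x4 ∨ ¬x1) — ¬x4 is true.
  12. (x5 ∨ x3) — x5 is true.
  13. (¬x2 ∨ ¬x3 ∨ x8) — x8 is true.
  14. (¬x5 ∨ x3 ∨ ¬x4) — ¬x4 is true.
  15. (x4 ∨ x2 ∨ ¬x5) — x2 is true.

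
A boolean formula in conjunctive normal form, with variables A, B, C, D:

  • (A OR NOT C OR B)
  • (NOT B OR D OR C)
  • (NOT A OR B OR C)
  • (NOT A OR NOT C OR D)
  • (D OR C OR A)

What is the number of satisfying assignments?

7

The models are:
  A=F B=F C=F D=T
  A=F B=T C=F D=T
  A=F B=T C=T D=F
  A=F B=T C=T D=T
  A=T B=F C=T D=T
  A=T B=T C=F D=T
  A=T B=T C=T D=T
That's 7 in total.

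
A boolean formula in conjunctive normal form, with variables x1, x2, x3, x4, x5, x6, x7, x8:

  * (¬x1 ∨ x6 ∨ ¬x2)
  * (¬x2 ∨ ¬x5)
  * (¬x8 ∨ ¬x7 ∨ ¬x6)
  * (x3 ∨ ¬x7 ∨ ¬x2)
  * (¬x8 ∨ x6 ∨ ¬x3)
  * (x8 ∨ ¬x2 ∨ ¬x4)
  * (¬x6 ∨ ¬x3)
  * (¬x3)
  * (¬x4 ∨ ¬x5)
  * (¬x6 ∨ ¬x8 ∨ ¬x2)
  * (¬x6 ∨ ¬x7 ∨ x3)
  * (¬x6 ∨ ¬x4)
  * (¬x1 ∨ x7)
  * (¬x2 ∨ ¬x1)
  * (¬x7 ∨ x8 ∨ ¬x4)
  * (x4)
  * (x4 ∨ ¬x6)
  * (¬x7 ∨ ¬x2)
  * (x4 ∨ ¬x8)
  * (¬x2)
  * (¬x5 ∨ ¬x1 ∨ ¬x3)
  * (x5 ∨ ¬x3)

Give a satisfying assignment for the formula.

x1=False, x2=False, x3=False, x4=True, x5=False, x6=False, x7=True, x8=True

(¬x3) is a unit clause, so x3 = False.
The clause (x4) is unit: x4 must be True.
Unit propagation: (¬x5) forces x5 = False.
(¬x6) is a unit clause, so x6 = False.
(¬x2) is a unit clause, so x2 = False.
x1 occurs only negated in the remaining clauses — set x1 = False.
x8 occurs only positively in the remaining clauses — set x8 = True.
x7 is now unconstrained; take x7 = True.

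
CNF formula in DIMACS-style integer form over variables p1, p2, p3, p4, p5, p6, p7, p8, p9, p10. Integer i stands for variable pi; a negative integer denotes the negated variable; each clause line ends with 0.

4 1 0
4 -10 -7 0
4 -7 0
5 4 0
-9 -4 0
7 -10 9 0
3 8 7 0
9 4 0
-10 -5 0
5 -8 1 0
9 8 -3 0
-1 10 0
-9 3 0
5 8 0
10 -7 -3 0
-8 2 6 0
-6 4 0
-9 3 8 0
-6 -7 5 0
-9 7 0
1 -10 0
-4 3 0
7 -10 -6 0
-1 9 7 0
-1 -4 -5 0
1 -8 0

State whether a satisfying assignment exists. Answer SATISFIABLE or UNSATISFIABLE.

p2 occurs only positively in the remaining clauses — set p2 = True.
Branch on p1: take p1 = True.
  then p10 is forced to True.
  then p5 is forced to False.
  then p4 is forced to True.
  then p9 is forced to False.
  then p7 is forced to True.
  then p8 is forced to True.
  then p6 is forced to False.
  then p3 is forced to True.
So p1=T  p2=T  p3=T  p4=T  p5=F  p6=F  p7=T  p8=T  p9=F  p10=T is a satisfying assignment.

SATISFIABLE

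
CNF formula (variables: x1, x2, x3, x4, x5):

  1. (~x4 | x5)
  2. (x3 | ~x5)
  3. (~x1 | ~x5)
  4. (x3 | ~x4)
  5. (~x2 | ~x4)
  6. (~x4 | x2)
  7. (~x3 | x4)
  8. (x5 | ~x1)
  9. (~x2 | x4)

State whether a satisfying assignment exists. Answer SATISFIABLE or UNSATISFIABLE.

SATISFIABLE

x1 occurs only negated in the remaining clauses — set x1 = False.
Branch on x2: take x2 = False.
  then x4 is forced to False.
  then x3 is forced to False.
  then x5 is forced to False.
So x1 = 0, x2 = 0, x3 = 0, x4 = 0, x5 = 0 is a satisfying assignment.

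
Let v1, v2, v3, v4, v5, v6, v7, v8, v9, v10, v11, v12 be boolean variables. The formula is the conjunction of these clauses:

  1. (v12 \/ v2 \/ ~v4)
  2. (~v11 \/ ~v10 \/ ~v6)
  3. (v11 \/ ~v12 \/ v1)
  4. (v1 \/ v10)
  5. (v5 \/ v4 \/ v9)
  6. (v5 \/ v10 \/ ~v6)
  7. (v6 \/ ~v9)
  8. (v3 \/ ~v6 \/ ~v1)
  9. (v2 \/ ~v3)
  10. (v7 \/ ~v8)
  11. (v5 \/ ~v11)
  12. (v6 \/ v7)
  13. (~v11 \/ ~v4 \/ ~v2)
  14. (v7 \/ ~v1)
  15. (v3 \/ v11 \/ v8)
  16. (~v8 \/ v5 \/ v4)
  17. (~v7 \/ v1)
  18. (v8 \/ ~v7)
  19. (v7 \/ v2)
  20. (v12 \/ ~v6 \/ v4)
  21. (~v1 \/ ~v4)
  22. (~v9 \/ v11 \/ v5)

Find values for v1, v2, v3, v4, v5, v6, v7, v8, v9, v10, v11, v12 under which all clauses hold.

v5 occurs only positively in the remaining clauses — set v5 = True.
Branch on v1: take v1 = True.
  then v7 is forced to True.
  then v8 is forced to True.
  then v4 is forced to False.
Branch on v2: take v2 = True.
Set v3 = False and propagate.
  then v6 is forced to False.
  then v9 is forced to False.
v10, v11, v12 are now unconstrained; take v10 = False, v11 = True, v12 = True.

v1=T, v2=T, v3=F, v4=F, v5=T, v6=F, v7=T, v8=T, v9=F, v10=F, v11=T, v12=T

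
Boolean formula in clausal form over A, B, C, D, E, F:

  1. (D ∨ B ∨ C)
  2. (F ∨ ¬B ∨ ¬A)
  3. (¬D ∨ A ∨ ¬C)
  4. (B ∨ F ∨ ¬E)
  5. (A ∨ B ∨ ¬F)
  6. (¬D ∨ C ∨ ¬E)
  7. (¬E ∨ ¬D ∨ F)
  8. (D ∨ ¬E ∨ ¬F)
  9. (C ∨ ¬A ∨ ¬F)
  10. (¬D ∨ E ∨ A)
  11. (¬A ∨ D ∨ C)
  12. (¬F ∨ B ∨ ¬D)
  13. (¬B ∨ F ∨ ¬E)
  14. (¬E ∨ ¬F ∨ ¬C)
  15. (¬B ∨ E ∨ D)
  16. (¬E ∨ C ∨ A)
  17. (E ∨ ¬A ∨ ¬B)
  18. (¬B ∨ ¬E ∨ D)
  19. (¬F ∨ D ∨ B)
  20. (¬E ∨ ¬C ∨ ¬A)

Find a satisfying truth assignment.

A=True, B=False, C=True, D=False, E=False, F=False

Set A = True and propagate.
Branch on B: take B = False.
Set C = True and propagate.
  then E is forced to False.
The remaining clauses are satisfied by D = False, F = False.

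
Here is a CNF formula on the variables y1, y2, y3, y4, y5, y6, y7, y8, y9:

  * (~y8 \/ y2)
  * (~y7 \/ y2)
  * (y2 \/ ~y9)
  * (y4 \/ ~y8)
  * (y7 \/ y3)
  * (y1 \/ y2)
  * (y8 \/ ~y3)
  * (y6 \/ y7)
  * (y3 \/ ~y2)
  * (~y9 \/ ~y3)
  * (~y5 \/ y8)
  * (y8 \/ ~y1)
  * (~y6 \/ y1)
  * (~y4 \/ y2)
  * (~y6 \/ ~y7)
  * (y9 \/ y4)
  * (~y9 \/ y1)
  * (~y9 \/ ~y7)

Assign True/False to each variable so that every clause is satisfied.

Pure literal: y5 appears only negated; assign y5 = False.
Set y1 = False and propagate.
  then y2 is forced to True.
  then y3 is forced to True.
  then y8 is forced to True.
  then y4 is forced to True.
  then y9 is forced to False.
  then y6 is forced to False.
  then y7 is forced to True.
Every clause has at least one true literal under this assignment.

y1=0, y2=1, y3=1, y4=1, y5=0, y6=0, y7=1, y8=1, y9=0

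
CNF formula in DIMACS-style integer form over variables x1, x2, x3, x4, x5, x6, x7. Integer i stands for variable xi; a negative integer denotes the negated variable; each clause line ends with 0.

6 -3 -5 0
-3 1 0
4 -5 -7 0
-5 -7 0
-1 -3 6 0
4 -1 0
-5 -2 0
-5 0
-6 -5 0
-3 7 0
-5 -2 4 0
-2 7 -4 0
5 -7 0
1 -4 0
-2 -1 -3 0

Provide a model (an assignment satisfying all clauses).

(¬x5) is a unit clause, so x5 = False.
The clause (¬x7) is unit: x7 must be False.
(¬x3) is a unit clause, so x3 = False.
x2 occurs only negated in the remaining clauses — set x2 = False.
Set x1 = False and propagate.
  then x4 is forced to False.
x6 is now unconstrained; take x6 = False.
Every clause has at least one true literal under this assignment.
Check each clause:
  1. (¬x5 ∨ ¬x3 ∨ x6) — ¬x5 is true.
  2. (x1 ∨ ¬x3) — ¬x3 is true.
  3. (¬x5 ∨ ¬x7 ∨ x4) — ¬x7 is true.
  4. (¬x5 ∨ ¬x7) — ¬x7 is true.
  5. (x6 ∨ ¬x1 ∨ ¬x3) — ¬x3 is true.
  6. (x4 ∨ ¬x1) — ¬x1 is true.
  7. (¬x5 ∨ ¬x2) — ¬x5 is true.
  8. (¬x5) — ¬x5 is true.
  9. (¬x5 ∨ ¬x6) — ¬x6 is true.
  10. (x7 ∨ ¬x3) — ¬x3 is true.
  11. (x4 ∨ ¬x5 ∨ ¬x2) — ¬x5 is true.
  12. (¬x4 ∨ x7 ∨ ¬x2) — ¬x4 is true.
  13. (x5 ∨ ¬x7) — ¬x7 is true.
  14. (¬x4 ∨ x1) — ¬x4 is true.
  15. (¬x1 ∨ ¬x2 ∨ ¬x3) — ¬x3 is true.

x1=0, x2=0, x3=0, x4=0, x5=0, x6=0, x7=0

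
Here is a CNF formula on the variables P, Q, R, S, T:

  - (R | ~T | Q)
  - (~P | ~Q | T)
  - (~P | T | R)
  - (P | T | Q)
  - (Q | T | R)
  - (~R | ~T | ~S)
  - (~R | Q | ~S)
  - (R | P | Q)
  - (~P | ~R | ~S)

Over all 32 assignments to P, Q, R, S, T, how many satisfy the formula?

13

Case analysis on R and Q:
  R=T, Q=T: remaining (P,S,T) ∈ {(F,F,F); (F,F,T); (F,T,F); (T,F,T)} — 4.
  R=T, Q=F: remaining (P,S,T) ∈ {(F,F,T); (T,F,F); (T,F,T)} — 3.
  R=F, Q=T: S free; 3 ways for (P,T) × 2^1 = 6.
  R=F, Q=F: a clause becomes empty — 0.
Total: 4 + 3 + 6 + 0 = 13.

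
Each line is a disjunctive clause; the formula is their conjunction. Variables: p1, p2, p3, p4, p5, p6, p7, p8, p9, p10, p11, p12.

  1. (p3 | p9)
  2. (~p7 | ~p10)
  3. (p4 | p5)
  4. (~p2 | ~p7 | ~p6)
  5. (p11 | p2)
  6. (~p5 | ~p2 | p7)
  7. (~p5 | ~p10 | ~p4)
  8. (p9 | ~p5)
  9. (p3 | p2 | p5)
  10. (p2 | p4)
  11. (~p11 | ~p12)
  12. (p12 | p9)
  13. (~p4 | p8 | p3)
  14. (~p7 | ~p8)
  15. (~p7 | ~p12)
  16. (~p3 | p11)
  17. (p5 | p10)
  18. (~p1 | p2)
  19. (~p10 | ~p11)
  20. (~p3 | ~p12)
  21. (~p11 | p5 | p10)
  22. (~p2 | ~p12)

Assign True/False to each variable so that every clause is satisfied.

p1=False, p2=True, p3=False, p4=True, p5=False, p6=False, p7=False, p8=True, p9=True, p10=True, p11=False, p12=False

Pure literal: p1 appears only negated; assign p1 = False.
p6 occurs only negated in the remaining clauses — set p6 = False.
Branch on p2: take p2 = True.
  then p12 is forced to False.
  then p9 is forced to True.
Try p3 = False.
The remaining clauses are satisfied by p4 = True, p5 = False, p7 = False, p8 = True, p10 = True, p11 = False.
Every clause has at least one true literal under this assignment.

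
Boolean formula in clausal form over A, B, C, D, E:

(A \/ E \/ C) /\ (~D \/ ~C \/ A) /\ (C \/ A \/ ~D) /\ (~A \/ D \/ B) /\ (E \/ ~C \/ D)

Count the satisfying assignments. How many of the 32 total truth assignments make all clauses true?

Case analysis on A and C:
  A=T, C=T: 5 of the 8 assignments to (B,D,E) work.
  A=T, C=F: E free; 3 ways for (B,D) × 2^1 = 6.
  A=F, C=T: remaining (B,D,E) ∈ {(F,F,T); (T,F,T)} — 2.
  A=F, C=F: remaining (B,D,E) ∈ {(F,F,T); (T,F,T)} — 2.
Total: 5 + 6 + 2 + 2 = 15.

15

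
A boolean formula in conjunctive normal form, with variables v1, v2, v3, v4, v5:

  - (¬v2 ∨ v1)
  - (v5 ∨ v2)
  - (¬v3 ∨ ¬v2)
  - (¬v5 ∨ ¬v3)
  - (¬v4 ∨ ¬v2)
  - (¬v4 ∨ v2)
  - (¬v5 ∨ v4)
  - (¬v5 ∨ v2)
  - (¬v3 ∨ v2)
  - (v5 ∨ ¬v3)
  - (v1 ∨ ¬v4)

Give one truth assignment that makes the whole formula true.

v1=True, v2=True, v3=False, v4=False, v5=False

v1 occurs only positively in the remaining clauses — set v1 = True.
v3 occurs only negated in the remaining clauses — set v3 = False.
Branch on v2: take v2 = True.
  then v4 is forced to False.
  then v5 is forced to False.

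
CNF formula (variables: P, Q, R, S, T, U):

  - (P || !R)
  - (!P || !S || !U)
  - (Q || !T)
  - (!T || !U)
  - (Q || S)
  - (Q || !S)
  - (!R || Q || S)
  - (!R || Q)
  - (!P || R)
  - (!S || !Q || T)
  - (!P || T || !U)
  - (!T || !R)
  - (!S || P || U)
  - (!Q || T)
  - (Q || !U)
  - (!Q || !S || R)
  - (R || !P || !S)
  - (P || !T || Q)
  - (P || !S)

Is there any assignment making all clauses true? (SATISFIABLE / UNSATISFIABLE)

SATISFIABLE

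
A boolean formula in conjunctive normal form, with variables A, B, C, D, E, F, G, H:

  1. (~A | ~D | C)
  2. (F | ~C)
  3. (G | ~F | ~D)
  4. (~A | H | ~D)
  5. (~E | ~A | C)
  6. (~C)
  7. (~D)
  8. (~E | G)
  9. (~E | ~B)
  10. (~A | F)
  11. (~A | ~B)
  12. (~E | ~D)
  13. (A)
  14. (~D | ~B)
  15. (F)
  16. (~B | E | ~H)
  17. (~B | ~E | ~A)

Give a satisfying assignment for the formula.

A = True, B = False, C = False, D = False, E = False, F = True, G = True, H = True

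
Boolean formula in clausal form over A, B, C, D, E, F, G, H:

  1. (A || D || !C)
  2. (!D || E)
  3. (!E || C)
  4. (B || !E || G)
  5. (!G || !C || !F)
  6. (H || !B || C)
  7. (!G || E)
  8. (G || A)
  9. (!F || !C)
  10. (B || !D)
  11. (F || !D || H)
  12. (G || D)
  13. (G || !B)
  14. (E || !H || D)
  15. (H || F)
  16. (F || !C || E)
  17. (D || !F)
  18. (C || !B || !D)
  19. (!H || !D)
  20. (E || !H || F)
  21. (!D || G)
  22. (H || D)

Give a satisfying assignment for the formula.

A = T, B = F, C = T, D = F, E = T, F = F, G = T, H = T

Pure literal: A appears only positively; assign A = True.
Branch on B: take B = False.
  then D is forced to False.
  then G is forced to True.
  then E is forced to True.
  then C is forced to True.
  then F is forced to False.
  then H is forced to True.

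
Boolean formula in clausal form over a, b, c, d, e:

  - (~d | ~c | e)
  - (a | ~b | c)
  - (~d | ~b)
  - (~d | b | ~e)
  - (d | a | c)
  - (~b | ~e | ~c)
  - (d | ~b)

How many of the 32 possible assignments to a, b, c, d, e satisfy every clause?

8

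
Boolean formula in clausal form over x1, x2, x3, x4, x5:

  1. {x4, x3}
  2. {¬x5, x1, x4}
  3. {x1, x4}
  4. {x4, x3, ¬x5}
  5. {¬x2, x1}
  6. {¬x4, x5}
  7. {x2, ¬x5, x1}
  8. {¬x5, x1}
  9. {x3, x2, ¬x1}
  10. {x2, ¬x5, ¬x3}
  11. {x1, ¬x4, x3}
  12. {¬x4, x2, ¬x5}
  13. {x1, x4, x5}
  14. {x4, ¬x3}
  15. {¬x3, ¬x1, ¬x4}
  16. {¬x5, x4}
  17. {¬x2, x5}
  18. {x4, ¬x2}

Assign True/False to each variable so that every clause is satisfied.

x1=T, x2=T, x3=F, x4=T, x5=T

Branch on x1: take x1 = True.
Set x2 = True and propagate.
  then x5 is forced to True.
  then x4 is forced to True.
  then x3 is forced to False.
Check each clause:
  1. {x4, x3} — x4 is true.
  2. {¬x5, x1, x4} — x1 is true.
  3. {x4, x1} — x1 is true.
  4. {x3, x4, ¬x5} — x4 is true.
  5. {x1, ¬x2} — x1 is true.
  6. {¬x4, x5} — x5 is true.
  7. {x1, x2, ¬x5} — x1 is true.
  8. {x1, ¬x5} — x1 is true.
  9. {x3, x2, ¬x1} — x2 is true.
  10. {¬x3, x2, ¬x5} — x2 is true.
  11. {¬x4, x3, x1} — x1 is true.
  12. {x2, ¬x5, ¬x4} — x2 is true.
  13. {x4, x1, x5} — x1 is true.
  14. {¬x3, x4} — x4 is true.
  15. {¬x4, ¬x3, ¬x1} — ¬x3 is true.
  16. {x4, ¬x5} — x4 is true.
  17. {¬x2, x5} — x5 is true.
  18. {x4, ¬x2} — x4 is true.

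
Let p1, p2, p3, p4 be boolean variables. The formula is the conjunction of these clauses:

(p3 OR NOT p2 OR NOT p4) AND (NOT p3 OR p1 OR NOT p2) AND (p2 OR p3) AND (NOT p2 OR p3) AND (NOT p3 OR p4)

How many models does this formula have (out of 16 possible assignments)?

3

The models are:
  p1=F p2=F p3=T p4=T
  p1=T p2=F p3=T p4=T
  p1=T p2=T p3=T p4=T
That's 3 in total.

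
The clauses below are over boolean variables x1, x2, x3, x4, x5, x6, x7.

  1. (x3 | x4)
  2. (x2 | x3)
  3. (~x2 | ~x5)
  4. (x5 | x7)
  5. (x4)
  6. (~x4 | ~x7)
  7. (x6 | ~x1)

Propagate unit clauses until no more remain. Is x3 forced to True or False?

True

(x4) stands alone — x4 = True.
In (~x7 | ~x4), ~x4 is now false; ~x7 must hold, so x7 = False.
(x5 | x7): since x7 = False, the clause reduces to (x5). x5 = True.
(~x5 | ~x2) with x5 = True leaves only ~x2, so x2 = False.
(x2 | x3) with x2 = False leaves only x3, so x3 = True.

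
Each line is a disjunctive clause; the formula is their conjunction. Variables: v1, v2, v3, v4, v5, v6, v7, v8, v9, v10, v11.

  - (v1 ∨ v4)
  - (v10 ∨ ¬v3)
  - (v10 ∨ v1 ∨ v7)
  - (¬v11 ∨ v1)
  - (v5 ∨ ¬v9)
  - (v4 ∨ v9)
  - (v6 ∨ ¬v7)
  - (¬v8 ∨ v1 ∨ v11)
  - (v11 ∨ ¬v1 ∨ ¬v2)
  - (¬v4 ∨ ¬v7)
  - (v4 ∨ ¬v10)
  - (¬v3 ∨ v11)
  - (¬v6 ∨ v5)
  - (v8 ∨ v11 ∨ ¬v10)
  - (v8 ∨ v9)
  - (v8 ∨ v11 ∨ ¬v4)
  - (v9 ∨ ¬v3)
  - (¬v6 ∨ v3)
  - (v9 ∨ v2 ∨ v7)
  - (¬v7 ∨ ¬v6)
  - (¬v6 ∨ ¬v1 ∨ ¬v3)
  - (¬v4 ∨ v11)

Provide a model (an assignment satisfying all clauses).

v1=T  v2=F  v3=F  v4=T  v5=T  v6=F  v7=F  v8=F  v9=T  v10=F  v11=T

v5 occurs only positively in the remaining clauses — set v5 = True.
Branch on v1: take v1 = True.
For the remaining variables, v2 = False, v3 = False, v4 = True, v6 = False, v7 = False, v8 = False, v9 = True, v10 = False, v11 = True works.
Every clause has at least one true literal under this assignment.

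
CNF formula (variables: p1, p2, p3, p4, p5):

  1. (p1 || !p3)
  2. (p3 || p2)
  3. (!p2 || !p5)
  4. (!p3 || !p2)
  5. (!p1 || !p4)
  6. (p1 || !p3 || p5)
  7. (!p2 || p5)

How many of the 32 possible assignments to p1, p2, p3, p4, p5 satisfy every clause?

2

Satisfying assignments:
  p1=1 p2=0 p3=1 p4=0 p5=0
  p1=1 p2=0 p3=1 p4=0 p5=1
That's 2 in total.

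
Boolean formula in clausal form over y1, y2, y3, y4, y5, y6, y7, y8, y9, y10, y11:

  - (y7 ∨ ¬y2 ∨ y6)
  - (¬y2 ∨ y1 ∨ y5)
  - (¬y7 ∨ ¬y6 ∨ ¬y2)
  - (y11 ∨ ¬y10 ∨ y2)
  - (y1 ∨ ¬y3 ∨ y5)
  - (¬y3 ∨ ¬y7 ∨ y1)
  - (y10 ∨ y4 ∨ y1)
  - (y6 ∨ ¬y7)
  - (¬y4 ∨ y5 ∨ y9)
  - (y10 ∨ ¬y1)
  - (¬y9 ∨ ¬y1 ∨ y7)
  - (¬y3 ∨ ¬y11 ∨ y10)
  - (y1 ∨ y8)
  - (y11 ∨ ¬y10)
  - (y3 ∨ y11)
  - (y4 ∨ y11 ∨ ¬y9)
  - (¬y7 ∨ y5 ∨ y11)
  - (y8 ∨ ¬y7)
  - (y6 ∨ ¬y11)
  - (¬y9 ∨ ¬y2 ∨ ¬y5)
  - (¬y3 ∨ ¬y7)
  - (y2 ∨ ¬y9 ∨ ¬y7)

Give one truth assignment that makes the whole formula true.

y1 = F, y2 = F, y3 = T, y4 = F, y5 = T, y6 = T, y7 = F, y8 = T, y9 = T, y10 = T, y11 = T

Pure literal: y8 appears only positively; assign y8 = True.
Try y1 = False.
For the remaining variables, y2 = False, y3 = True, y4 = False, y5 = True, y6 = True, y7 = False, y9 = True, y10 = True, y11 = True works.
Every clause has at least one true literal under this assignment.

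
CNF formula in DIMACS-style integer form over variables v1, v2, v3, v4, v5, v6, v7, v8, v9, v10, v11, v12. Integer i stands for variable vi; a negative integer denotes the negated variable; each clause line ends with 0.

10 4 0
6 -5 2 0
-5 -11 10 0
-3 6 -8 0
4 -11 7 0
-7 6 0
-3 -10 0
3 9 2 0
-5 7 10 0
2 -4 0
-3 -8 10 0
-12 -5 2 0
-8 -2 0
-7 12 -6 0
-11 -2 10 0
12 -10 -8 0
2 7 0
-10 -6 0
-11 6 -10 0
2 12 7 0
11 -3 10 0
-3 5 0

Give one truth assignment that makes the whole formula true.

v1 = False  v2 = True  v3 = False  v4 = True  v5 = False  v6 = True  v7 = False  v8 = False  v9 = False  v10 = False  v11 = False  v12 = True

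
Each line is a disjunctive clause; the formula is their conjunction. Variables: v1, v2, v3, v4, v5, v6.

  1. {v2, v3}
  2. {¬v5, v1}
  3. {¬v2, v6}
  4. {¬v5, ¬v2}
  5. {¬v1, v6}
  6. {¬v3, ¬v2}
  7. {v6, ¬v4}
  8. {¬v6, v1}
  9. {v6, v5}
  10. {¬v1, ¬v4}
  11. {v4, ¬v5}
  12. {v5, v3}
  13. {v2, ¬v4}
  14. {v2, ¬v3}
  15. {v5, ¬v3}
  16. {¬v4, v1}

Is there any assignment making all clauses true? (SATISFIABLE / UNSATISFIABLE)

v2 = True:
  propagation gives v6=True, v5=False, v3=False; an empty clause results — contradiction.
v2 = False:
  propagation gives v3=True; an empty clause results — contradiction.
Every branch closes, so no satisfying assignment exists.

UNSATISFIABLE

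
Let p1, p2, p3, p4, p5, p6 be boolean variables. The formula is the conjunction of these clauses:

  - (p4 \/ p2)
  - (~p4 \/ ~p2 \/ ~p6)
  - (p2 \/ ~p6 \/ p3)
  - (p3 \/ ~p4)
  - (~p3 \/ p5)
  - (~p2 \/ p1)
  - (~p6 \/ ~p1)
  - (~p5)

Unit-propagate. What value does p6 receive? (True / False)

False

(~p5) stands alone — p5 = False.
(~p3 \/ p5) with p5 = False leaves only ~p3, so p3 = False.
In (p3 \/ ~p4), p3 is now false; ~p4 must hold, so p4 = False.
(p2 \/ p4): since p4 = False, the clause reduces to (p2). p2 = True.
From (~p2 \/ p1) and p2 = True: p1 = True.
In (~p1 \/ ~p6), ~p1 is now false; ~p6 must hold, so p6 = False.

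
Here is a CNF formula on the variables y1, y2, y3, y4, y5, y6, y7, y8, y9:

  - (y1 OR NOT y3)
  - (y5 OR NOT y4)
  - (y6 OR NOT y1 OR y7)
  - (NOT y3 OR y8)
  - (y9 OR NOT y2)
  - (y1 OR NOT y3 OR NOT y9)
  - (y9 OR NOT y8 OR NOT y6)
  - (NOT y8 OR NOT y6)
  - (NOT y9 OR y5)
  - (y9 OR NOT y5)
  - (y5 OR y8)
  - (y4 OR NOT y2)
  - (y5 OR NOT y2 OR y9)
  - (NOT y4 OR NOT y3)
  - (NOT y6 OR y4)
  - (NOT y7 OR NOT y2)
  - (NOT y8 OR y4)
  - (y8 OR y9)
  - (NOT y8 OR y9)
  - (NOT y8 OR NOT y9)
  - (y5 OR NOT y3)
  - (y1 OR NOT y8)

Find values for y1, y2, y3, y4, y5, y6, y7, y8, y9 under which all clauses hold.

Pure literal: y3 appears only negated; assign y3 = False.
Set y1 = False and propagate.
  then y8 is forced to False.
  then y5 is forced to True.
  then y9 is forced to True.
For the remaining variables, y2 = True, y4 = True, y6 = True, y7 = False works.

y1=False, y2=True, y3=False, y4=True, y5=True, y6=True, y7=False, y8=False, y9=True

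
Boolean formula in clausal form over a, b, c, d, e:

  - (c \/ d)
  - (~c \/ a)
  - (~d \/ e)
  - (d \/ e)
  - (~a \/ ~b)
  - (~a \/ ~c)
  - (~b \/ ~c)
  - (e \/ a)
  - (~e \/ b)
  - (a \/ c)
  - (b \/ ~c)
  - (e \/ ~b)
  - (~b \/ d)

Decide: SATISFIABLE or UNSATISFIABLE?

UNSATISFIABLE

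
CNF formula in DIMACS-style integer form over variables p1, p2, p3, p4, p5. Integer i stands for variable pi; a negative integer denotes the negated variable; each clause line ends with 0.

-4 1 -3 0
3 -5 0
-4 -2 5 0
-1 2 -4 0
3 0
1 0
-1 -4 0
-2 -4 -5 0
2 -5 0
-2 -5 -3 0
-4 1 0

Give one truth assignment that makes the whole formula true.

The clause (p3) is unit: p3 must be True.
Unit propagation: (p1) forces p1 = True.
(NOT p4) is a unit clause, so p4 = False.
Pure literal: p5 appears only negated; assign p5 = False.
p2 is now unconstrained; take p2 = False.

p1 = True  p2 = False  p3 = True  p4 = False  p5 = False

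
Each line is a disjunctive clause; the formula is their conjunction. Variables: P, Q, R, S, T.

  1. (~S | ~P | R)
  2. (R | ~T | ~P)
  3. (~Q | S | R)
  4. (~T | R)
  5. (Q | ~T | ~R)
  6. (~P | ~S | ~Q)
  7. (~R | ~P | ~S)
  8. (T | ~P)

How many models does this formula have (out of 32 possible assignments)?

10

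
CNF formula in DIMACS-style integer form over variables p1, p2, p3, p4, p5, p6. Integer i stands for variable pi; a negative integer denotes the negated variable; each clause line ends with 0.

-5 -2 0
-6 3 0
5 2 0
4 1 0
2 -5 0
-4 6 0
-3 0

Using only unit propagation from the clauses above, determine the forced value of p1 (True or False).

True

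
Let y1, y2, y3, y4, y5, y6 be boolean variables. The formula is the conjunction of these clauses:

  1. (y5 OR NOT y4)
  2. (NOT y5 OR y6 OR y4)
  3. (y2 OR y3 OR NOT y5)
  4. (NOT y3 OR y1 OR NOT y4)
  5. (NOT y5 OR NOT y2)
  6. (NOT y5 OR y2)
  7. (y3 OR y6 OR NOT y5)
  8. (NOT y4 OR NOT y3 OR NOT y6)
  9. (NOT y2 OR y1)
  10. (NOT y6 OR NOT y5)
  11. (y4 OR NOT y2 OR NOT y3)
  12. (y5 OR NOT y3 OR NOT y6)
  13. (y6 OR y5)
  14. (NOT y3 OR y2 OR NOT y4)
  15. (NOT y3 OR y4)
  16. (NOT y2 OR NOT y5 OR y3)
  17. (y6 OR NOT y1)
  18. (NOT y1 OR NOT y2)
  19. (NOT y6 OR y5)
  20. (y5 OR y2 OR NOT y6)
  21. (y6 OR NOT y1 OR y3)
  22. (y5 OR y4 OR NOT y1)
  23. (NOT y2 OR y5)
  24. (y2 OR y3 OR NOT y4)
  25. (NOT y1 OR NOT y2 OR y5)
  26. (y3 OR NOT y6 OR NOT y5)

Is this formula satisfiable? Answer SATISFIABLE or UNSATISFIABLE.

UNSATISFIABLE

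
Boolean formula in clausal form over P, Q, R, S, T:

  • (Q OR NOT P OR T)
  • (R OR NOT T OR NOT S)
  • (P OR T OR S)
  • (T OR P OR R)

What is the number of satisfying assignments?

18

Case analysis on T and P:
  T=1, P=1: Q free; 3 ways for (R,S) × 2^1 = 6.
  T=1, P=0: Q free; 3 ways for (R,S) × 2^1 = 6.
  T=0, P=1: remaining (Q,R,S) ∈ {(1,0,0); (1,0,1); (1,1,0); (1,1,1)} — 4.
  T=0, P=0: remaining (Q,R,S) ∈ {(0,1,1); (1,1,1)} — 2.
Total: 6 + 6 + 4 + 2 = 18.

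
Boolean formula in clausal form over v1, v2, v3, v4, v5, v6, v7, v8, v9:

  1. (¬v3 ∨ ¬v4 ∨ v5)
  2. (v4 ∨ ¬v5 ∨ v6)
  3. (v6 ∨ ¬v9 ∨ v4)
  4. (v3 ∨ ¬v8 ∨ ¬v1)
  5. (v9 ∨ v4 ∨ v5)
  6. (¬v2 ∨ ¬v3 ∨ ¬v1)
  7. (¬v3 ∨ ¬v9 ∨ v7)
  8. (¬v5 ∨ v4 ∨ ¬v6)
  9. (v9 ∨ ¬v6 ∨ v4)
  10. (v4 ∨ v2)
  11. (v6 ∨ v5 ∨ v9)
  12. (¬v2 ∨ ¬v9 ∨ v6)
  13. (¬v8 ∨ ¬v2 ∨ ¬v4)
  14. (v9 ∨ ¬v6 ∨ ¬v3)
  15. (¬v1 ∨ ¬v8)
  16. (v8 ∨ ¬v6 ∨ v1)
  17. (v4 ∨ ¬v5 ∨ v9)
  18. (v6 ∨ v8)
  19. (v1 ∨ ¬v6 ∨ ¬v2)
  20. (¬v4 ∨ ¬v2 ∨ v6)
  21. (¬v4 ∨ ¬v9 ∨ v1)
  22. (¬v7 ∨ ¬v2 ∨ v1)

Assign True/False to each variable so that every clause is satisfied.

Set v1 = True and propagate.
  then v8 is forced to False.
  then v6 is forced to True.
The remaining clauses are satisfied by v2 = True, v3 = False, v4 = True, v5 = False, v7 = True, v9 = False.

v1=True, v2=True, v3=False, v4=True, v5=False, v6=True, v7=True, v8=False, v9=False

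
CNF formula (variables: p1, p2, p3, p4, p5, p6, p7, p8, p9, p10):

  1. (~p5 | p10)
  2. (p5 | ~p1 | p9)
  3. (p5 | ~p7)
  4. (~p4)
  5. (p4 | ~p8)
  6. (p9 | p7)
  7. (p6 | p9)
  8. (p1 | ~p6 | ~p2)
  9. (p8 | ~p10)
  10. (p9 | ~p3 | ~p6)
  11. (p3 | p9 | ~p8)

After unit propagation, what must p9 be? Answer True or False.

Unit clause (~p4) sets p4 = False.
From (p4 | ~p8) and p4 = False: p8 = False.
(~p10 | p8) with p8 = False leaves only ~p10, so p10 = False.
In (p10 | ~p5), p10 is now false; ~p5 must hold, so p5 = False.
(~p7 | p5) with p5 = False leaves only ~p7, so p7 = False.
(p7 | p9) with p7 = False leaves only p9, so p9 = True.

True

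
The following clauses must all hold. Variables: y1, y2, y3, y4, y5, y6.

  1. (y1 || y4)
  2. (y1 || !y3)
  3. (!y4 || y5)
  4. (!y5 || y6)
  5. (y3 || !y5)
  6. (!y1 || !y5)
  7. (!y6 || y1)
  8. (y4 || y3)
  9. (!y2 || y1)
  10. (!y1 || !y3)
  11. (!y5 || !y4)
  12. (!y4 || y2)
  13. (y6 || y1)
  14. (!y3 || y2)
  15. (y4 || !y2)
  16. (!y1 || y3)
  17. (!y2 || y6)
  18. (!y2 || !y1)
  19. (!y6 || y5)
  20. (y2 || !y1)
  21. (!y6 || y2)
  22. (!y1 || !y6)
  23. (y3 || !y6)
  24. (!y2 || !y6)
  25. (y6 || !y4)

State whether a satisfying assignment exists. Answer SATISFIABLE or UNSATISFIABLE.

UNSATISFIABLE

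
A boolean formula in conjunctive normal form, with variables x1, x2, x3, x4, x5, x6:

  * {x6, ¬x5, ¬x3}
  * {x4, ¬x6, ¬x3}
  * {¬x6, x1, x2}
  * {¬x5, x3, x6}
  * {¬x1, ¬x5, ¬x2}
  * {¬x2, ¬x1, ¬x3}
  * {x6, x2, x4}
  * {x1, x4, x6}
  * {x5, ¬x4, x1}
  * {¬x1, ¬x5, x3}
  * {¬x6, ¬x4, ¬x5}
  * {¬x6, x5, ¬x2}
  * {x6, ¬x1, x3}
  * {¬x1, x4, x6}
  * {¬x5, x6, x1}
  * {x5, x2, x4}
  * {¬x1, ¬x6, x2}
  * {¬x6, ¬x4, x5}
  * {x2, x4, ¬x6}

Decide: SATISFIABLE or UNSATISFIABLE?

Set x1 = True and propagate.
Branch on x2: take x2 = False.
  then x6 is forced to False.
  then x4 is forced to True.
  then x3 is forced to True.
  then x5 is forced to False.
Every clause has at least one true literal under this assignment.
So x1 = 1  x2 = 0  x3 = 1  x4 = 1  x5 = 0  x6 = 0 is a satisfying assignment.

SATISFIABLE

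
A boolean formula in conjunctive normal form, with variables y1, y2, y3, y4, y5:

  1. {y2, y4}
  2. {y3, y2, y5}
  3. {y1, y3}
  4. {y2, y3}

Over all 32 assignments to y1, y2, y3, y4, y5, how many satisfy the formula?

16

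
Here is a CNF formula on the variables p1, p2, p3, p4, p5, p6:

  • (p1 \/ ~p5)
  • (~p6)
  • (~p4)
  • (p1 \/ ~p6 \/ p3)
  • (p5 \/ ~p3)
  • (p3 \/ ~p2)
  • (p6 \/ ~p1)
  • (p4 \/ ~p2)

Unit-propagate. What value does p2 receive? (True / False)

False

Unit clause (~p6) sets p6 = False.
(~p4) is a unit clause: p4 = False.
(~p1 \/ p6): since p6 = False, the clause reduces to (~p1). p1 = False.
In (p1 \/ ~p5), p1 is now false; ~p5 must hold, so p5 = False.
(p5 \/ ~p3): since p5 = False, the clause reduces to (~p3). p3 = False.
(p3 \/ ~p2) with p3 = False leaves only ~p2, so p2 = False.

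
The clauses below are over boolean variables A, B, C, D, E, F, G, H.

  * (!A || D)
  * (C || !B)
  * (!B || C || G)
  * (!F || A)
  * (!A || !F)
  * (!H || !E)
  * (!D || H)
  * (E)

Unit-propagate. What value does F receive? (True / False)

False

Unit clause (E) sets E = True.
From (!H || !E) and E = True: H = False.
From (H || !D) and H = False: D = False.
From (!A || D) and D = False: A = False.
From (A || !F) and A = False: F = False.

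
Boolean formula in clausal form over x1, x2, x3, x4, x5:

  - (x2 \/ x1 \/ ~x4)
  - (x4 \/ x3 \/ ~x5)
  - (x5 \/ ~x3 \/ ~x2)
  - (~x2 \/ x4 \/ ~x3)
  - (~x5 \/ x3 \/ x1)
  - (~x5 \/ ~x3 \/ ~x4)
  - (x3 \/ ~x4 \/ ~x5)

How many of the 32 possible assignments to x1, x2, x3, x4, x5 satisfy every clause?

Split on x3, then x4.
  x3=T, x4=T: remaining (x1,x2,x5) ∈ {(T,F,F)} — 1.
  x3=T, x4=F: remaining (x1,x2,x5) ∈ {(F,F,F); (F,F,T); (T,F,F); (T,F,T)} — 4.
  x3=F, x4=T: remaining (x1,x2,x5) ∈ {(F,T,F); (T,F,F); (T,T,F)} — 3.
  x3=F, x4=F: remaining (x1,x2,x5) ∈ {(F,F,F); (F,T,F); (T,F,F); (T,T,F)} — 4.
Total: 1 + 4 + 3 + 4 = 12.

12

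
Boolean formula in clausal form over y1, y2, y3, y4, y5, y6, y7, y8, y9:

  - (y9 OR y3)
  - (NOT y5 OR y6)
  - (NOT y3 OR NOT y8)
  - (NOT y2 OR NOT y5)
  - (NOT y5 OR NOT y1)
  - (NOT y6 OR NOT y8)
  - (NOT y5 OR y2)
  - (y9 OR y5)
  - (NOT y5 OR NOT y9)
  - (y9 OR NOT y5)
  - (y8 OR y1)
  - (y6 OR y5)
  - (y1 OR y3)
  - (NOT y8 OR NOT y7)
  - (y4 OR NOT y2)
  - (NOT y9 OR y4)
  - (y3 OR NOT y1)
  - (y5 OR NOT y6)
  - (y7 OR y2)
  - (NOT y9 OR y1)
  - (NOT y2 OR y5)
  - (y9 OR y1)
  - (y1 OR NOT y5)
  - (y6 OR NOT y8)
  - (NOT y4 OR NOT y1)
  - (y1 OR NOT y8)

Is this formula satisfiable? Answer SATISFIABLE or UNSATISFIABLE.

y5 = True:
  propagation gives y6=True, y2=False; an empty clause results — contradiction.
y5 = False:
  propagation gives y9=True, y6=True; an empty clause results — contradiction.
Every branch closes, so no satisfying assignment exists.

UNSATISFIABLE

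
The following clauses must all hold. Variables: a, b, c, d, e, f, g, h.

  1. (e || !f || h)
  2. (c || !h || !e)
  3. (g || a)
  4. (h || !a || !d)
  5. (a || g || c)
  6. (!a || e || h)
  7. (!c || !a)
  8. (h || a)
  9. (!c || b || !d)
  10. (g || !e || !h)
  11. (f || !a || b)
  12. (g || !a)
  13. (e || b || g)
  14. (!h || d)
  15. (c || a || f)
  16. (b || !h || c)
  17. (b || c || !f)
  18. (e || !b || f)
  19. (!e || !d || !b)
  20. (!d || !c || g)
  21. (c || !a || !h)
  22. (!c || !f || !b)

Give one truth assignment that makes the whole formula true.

a = True  b = True  c = False  d = False  e = True  f = False  g = True  h = False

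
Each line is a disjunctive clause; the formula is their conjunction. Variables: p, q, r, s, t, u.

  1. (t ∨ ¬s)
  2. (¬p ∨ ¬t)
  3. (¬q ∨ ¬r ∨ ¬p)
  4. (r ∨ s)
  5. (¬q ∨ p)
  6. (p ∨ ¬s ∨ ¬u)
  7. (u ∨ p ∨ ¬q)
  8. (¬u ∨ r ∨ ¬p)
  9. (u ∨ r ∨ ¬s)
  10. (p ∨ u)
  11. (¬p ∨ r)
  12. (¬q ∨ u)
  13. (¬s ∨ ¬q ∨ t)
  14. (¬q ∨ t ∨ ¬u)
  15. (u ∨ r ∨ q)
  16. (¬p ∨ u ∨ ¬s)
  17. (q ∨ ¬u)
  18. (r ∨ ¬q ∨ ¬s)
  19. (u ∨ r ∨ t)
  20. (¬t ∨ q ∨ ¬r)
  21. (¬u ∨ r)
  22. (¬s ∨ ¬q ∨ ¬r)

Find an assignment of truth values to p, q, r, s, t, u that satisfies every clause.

p=True, q=False, r=True, s=False, t=False, u=False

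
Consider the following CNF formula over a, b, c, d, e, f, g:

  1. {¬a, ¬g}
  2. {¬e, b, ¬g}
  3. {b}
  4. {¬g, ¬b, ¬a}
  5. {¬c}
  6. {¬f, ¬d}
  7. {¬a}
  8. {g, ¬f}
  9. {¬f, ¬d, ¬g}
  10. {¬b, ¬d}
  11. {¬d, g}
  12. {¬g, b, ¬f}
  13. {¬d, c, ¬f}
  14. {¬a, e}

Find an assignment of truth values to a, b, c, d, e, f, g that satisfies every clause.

a = 0, b = 1, c = 0, d = 0, e = 1, f = 0, g = 1

Unit propagation: (b) forces b = True.
Unit propagation: (¬c) forces c = False.
(¬a) is a unit clause, so a = False.
Unit propagation: (¬d) forces d = False.
Pure literal: f appears only negated; assign f = False.
g occurs only positively in the remaining clauses — set g = True.
e is now unconstrained; take e = True.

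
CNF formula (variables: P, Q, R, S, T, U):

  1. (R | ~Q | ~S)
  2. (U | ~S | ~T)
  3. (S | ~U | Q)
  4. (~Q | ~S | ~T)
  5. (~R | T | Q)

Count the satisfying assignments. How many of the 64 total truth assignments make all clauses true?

34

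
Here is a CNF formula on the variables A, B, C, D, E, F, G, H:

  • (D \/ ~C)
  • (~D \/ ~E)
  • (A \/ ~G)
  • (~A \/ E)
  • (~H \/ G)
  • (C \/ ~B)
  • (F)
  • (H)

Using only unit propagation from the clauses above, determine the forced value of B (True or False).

False

(F) is a unit clause: F = True.
(H) is a unit clause: H = True.
From (G \/ ~H) and H = True: G = True.
In (A \/ ~G), ~G is now false; A must hold, so A = True.
(E \/ ~A) with A = True leaves only E, so E = True.
From (~D \/ ~E) and E = True: D = False.
In (D \/ ~C), D is now false; ~C must hold, so C = False.
In (C \/ ~B), C is now false; ~B must hold, so B = False.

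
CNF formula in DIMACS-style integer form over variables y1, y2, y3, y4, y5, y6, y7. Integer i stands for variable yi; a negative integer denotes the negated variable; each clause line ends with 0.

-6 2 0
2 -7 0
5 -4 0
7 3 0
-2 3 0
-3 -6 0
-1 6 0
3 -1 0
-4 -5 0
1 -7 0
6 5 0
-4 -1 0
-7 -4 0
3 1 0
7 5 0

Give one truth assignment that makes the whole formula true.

y1=0, y2=1, y3=1, y4=0, y5=1, y6=0, y7=0

Pure literal: y4 appears only negated; assign y4 = False.
Branch on y1: take y1 = False.
  then y7 is forced to False.
  then y3 is forced to True.
  then y6 is forced to False.
  then y5 is forced to True.
y2 is now unconstrained; take y2 = True.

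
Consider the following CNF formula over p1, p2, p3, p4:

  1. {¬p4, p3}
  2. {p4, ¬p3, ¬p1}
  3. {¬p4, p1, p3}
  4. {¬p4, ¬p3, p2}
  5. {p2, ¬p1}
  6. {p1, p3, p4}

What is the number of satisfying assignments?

The models are:
  p1=0 p2=0 p3=1 p4=0
  p1=0 p2=1 p3=1 p4=0
  p1=0 p2=1 p3=1 p4=1
  p1=1 p2=1 p3=0 p4=0
  p1=1 p2=1 p3=1 p4=1
Count: 5.

5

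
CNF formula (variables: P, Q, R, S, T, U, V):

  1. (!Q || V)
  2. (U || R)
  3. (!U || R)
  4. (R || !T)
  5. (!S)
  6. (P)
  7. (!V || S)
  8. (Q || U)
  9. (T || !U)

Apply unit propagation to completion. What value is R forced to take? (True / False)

(!S) is a unit clause: S = False.
(P) is a unit clause: P = True.
In (S || !V), S is now false; !V must hold, so V = False.
(V || !Q) with V = False leaves only !Q, so Q = False.
(Q || U): since Q = False, the clause reduces to (U). U = True.
(!U || R): since U = True, the clause reduces to (R). R = True.

True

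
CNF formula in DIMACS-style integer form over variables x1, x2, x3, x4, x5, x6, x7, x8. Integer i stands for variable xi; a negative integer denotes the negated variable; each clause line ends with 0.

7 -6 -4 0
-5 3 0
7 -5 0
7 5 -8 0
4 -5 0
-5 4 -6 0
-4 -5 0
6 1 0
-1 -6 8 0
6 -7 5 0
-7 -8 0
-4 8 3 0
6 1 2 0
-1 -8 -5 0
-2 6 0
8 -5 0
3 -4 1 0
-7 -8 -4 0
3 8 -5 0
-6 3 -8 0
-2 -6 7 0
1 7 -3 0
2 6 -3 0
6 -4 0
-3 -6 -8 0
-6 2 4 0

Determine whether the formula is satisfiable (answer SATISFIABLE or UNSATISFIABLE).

SATISFIABLE

Set x1 = False and propagate.
  then x6 is forced to True.
Branch on x2: take x2 = True.
  then x7 is forced to True.
  then x8 is forced to False.
  then x5 is forced to False.
Branch on x3: take x3 = False.
  then x4 is forced to False.
So x1=F  x2=T  x3=F  x4=F  x5=F  x6=T  x7=T  x8=F is a satisfying assignment.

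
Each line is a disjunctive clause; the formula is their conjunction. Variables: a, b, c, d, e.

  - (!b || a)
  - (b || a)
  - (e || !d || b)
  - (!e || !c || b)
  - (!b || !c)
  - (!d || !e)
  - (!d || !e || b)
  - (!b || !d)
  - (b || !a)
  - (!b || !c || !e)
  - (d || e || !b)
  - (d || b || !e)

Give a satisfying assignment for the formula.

a=T, b=T, c=F, d=F, e=T

c occurs only negated in the remaining clauses — set c = False.
Branch on a: take a = True.
  then b is forced to True.
  then d is forced to False.
  then e is forced to True.
Check each clause:
  1. (a || !b) — a is true.
  2. (a || b) — a is true.
  3. (!d || e || b) — b is true.
  4. (!c || b || !e) — b is true.
  5. (!c || !b) — !c is true.
  6. (!e || !d) — !d is true.
  7. (!e || !d || b) — b is true.
  8. (!b || !d) — !d is true.
  9. (!a || b) — b is true.
  10. (!e || !c || !b) — !c is true.
  11. (d || e || !b) — e is true.
  12. (!e || b || d) — b is true.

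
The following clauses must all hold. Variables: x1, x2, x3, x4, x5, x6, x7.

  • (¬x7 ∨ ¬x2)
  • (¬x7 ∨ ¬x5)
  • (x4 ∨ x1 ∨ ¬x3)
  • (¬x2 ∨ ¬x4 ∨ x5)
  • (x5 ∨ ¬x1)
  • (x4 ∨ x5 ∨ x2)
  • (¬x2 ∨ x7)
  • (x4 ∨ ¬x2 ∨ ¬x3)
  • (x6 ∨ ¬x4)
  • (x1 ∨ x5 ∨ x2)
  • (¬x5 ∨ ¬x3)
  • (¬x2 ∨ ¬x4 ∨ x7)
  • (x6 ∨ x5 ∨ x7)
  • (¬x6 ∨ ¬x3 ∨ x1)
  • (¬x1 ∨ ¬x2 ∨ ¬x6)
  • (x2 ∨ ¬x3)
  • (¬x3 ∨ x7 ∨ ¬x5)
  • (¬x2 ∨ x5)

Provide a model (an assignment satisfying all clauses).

x1 = False  x2 = False  x3 = False  x4 = True  x5 = True  x6 = True  x7 = False

Check each clause:
  1. (¬x7 ∨ ¬x2) — ¬x7 is true.
  2. (¬x7 ∨ ¬x5) — ¬x7 is true.
  3. (¬x3 ∨ x4 ∨ x1) — x4 is true.
  4. (x5 ∨ ¬x4 ∨ ¬x2) — x5 is true.
  5. (¬x1 ∨ x5) — x5 is true.
  6. (x5 ∨ x2 ∨ x4) — x4 is true.
  7. (¬x2 ∨ x7) — ¬x2 is true.
  8. (¬x3 ∨ ¬x2 ∨ x4) — x4 is true.
  9. (x6 ∨ ¬x4) — x6 is true.
  10. (x5 ∨ x2 ∨ x1) — x5 is true.
  11. (¬x5 ∨ ¬x3) — ¬x3 is true.
  12. (¬x4 ∨ ¬x2 ∨ x7) — ¬x2 is true.
  13. (x6 ∨ x7 ∨ x5) — x5 is true.
  14. (¬x6 ∨ ¬x3 ∨ x1) — ¬x3 is true.
  15. (¬x1 ∨ ¬x6 ∨ ¬x2) — ¬x1 is true.
  16. (x2 ∨ ¬x3) — ¬x3 is true.
  17. (¬x3 ∨ ¬x5 ∨ x7) — ¬x3 is true.
  18. (x5 ∨ ¬x2) — x5 is true.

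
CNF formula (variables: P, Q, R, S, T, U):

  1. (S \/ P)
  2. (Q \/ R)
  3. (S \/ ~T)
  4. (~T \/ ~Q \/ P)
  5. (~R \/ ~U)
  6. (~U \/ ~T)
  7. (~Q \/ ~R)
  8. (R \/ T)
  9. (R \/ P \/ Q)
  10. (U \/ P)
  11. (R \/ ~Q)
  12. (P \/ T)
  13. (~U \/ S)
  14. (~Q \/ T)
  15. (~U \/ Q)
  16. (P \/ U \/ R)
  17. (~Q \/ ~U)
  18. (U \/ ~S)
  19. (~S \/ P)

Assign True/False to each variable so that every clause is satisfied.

P occurs only positively in the remaining clauses — set P = True.
Try Q = False.
  then R is forced to True.
  then U is forced to False.
  then S is forced to False.
  then T is forced to False.

P = 1, Q = 0, R = 1, S = 0, T = 0, U = 0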